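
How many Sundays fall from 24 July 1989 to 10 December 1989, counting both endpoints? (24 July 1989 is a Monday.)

24 July 1989 is a Monday; the first Sunday on or after it is 30 July 1989 (6 days later).
From 30 July 1989 to 10 December 1989: 1 + 31 + 30 + 31 + 30 + 10 = 133 days (rest of July, August, September, October, November, December).
133 ÷ 7 = 19 full weeks with remainder 0, so 19 more Sundays after the first → 20.

20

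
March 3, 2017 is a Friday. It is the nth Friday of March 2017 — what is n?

Day 3 falls in week ⌈3/7⌉ of the month.
Days 1–7 hold the 1st Friday, 8–14 the 2nd, 15–21 the 3rd, 22–28 the 4th, 29–31 the 5th.
3 is in the range for the 1st.

1st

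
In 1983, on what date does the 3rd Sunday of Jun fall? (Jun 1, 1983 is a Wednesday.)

Jun 19, 1983

Jun 1983 begins on a Wednesday, so the first Sunday is Jun 5 (4 days later).
The 3rd Sunday is 2 weeks later: 5 + 14 = 19.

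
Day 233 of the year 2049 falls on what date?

January has 31 days (233 − 31 = 202 remain).
February has 28 days (202 − 28 = 174 remain).
March has 31 days (174 − 31 = 143 remain).
April has 30 days (143 − 30 = 113 remain).
May has 31 days (113 − 31 = 82 remain).
June has 30 days (82 − 30 = 52 remain).
July has 31 days (52 − 31 = 21 remain).
21 into August → August 21.

August 21, 2049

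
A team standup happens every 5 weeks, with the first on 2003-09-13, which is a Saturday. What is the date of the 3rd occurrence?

The 3rd occurrence is 2 intervals after the first: 2 × 35 = 70 days after 2003-09-13.
September has 30 days — 17 days to the end of September leaves 53.
October has 31 days (22 left).
22 days into November → 2003-11-22.

2003-11-22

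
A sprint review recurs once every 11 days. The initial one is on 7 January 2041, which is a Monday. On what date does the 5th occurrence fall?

The 5th occurrence is 4 intervals after the first: 4 × 11 = 44 days after 7 January 2041.
January has 31 days — 24 days to the end of January leaves 20.
20 days into February → 20 February 2041.

20 February 2041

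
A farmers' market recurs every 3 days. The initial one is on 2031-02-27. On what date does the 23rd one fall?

The 23rd occurrence is 22 intervals after the first: 22 × 3 = 66 days after 2031-02-27.
February has 28 days — 1 day to the end of February leaves 65.
March has 31 days (34 left).
April has 30 days (4 left).
4 days into May → 2031-05-04.

2031-05-04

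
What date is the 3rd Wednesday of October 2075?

October 2075 begins on a Tuesday, so the first Wednesday is October 2 (1 day later).
The 3rd Wednesday is 2 weeks later: 2 + 14 = 16.

16 October 2075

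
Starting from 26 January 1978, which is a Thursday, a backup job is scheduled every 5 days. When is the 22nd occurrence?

11 May 1978

The 22nd occurrence is 21 intervals after the first: 21 × 5 = 105 days after 26 January 1978.
January has 31 days — 5 days to the end of January leaves 100.
February has 28 days (72 left).
March has 31 days (41 left).
April has 30 days (11 left).
11 days into May → 11 May 1978.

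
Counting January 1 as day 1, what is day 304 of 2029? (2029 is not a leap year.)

Oct 31, 2029

Jan has 31 days (304 − 31 = 273 remain).
Feb has 28 days (273 − 28 = 245 remain).
Mar has 31 days (245 − 31 = 214 remain).
Apr has 30 days (214 − 30 = 184 remain).
May has 31 days (184 − 31 = 153 remain).
Jun has 30 days (153 − 30 = 123 remain).
Jul has 31 days (123 − 31 = 92 remain).
Aug has 31 days (92 − 31 = 61 remain).
Sep has 30 days (61 − 30 = 31 remain).
31 into Oct → Oct 31.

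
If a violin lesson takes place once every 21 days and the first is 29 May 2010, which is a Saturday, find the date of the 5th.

21 August 2010

The 5th occurrence is 4 intervals after the first: 4 × 21 = 84 days after 29 May 2010.
May has 31 days — 2 days to the end of May leaves 82.
June has 30 days (52 left).
July has 31 days (21 left).
21 days into August → 21 August 2010.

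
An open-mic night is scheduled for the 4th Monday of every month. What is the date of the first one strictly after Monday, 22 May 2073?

26 June 2073

May 2073 starts on a Monday; its first Monday is the 1st, so the 4th Monday is the 22nd — 22 May 2073.
That is not after 22 May 2073, so look at June 2073.
June 2073 starts on a Thursday; its first Monday is the 5th, so the 4th Monday is the 26th — 26 June 2073.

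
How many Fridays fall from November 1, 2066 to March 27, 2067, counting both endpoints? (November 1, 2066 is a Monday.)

November 1, 2066 is a Monday; the first Friday on or after it is November 5, 2066 (4 days later).
From November 5, 2066 to March 27, 2067: 25 + 31 + 31 + 28 + 27 = 142 days (rest of November, December, January, February, March).
142 ÷ 7 = 20 full weeks with remainder 2, so 20 more Fridays after the first → 21.

21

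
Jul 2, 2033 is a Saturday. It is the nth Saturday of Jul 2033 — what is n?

Day 2 falls in week ⌈2/7⌉ of the month.
Days 1–7 hold the 1st Saturday, 8–14 the 2nd, 15–21 the 3rd, 22–28 the 4th, 29–31 the 5th.
2 is in the range for the 1st.

1st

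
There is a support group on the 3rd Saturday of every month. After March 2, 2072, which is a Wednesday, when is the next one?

March 2072 starts on a Tuesday; its first Saturday is the 5th, so the 3rd Saturday is the 19th — March 19, 2072.
March 19, 2072 is after March 2, 2072, so that is the next one.

March 19, 2072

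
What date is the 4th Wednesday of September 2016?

September 28, 2016

September 2016 begins on a Thursday, so the first Wednesday is September 7 (6 days later).
The 4th Wednesday is 3 weeks later: 7 + 21 = 28.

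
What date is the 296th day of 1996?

1996-10-22

January has 31 days (296 − 31 = 265 remain).
February has 29 days (265 − 29 = 236 remain).
March has 31 days (236 − 31 = 205 remain).
April has 30 days (205 − 30 = 175 remain).
May has 31 days (175 − 31 = 144 remain).
June has 30 days (144 − 30 = 114 remain).
July has 31 days (114 − 31 = 83 remain).
August has 31 days (83 − 31 = 52 remain).
September has 30 days (52 − 30 = 22 remain).
22 into October → October 22.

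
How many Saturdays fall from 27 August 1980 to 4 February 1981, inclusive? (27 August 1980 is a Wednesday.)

23

27 August 1980 is a Wednesday; the first Saturday on or after it is 30 August 1980 (3 days later).
From 30 August 1980 to 4 February 1981: 1 + 30 + 31 + 30 + 31 + 31 + 4 = 158 days (rest of August, September, October, November, December, January, February).
158 ÷ 7 = 22 full weeks with remainder 4, so 22 more Saturdays after the first → 23.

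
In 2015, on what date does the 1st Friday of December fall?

The first Friday of December 2015 is December 4.

December 4, 2015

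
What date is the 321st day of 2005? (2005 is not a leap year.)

Nov 17, 2005

Jan has 31 days (321 − 31 = 290 remain).
Feb has 28 days (290 − 28 = 262 remain).
Mar has 31 days (262 − 31 = 231 remain).
Apr has 30 days (231 − 30 = 201 remain).
May has 31 days (201 − 31 = 170 remain).
Jun has 30 days (170 − 30 = 140 remain).
Jul has 31 days (140 − 31 = 109 remain).
Aug has 31 days (109 − 31 = 78 remain).
Sep has 30 days (78 − 30 = 48 remain).
Oct has 31 days (48 − 31 = 17 remain).
17 into Nov → Nov 17.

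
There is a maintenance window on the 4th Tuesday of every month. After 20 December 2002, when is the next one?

December 2002 starts on a Sunday; its first Tuesday is the 3rd, so the 4th Tuesday is the 24th — 24 December 2002.
24 December 2002 is after 20 December 2002, so that is the next one.

24 December 2002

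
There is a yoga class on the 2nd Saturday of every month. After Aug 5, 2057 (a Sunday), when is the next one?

Aug 11, 2057

Aug 2057 starts on a Wednesday; its first Saturday is the 4th, so the 2nd Saturday is the 11th — Aug 11, 2057.
Aug 11, 2057 is after Aug 5, 2057, so that is the next one.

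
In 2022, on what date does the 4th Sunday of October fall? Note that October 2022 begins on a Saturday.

23 October 2022

October 2022 begins on a Saturday, so the first Sunday is October 2 (1 day later).
The 4th Sunday is 3 weeks later: 2 + 21 = 23.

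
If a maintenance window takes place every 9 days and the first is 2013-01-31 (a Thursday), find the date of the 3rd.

2013-02-18

The 3rd occurrence is 2 intervals after the first: 2 × 9 = 18 days after 2013-01-31.
January has 31 days — 0 days to the end of January leaves 18.
18 days into February → 2013-02-18.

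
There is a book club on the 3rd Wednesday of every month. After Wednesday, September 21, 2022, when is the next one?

September 2022 starts on a Thursday; its first Wednesday is the 7th, so the 3rd Wednesday is the 21st — September 21, 2022.
That is not after September 21, 2022, so look at October 2022.
October 2022 starts on a Saturday; its first Wednesday is the 5th, so the 3rd Wednesday is the 19th — October 19, 2022.

October 19, 2022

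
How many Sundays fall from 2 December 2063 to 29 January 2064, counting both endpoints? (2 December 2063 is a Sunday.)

2 December 2063 is a Sunday; the first Sunday on or after it is 2 December 2063.
From 2 December 2063 to 29 January 2064: 29 + 29 = 58 days (rest of December, January).
58 ÷ 7 = 8 full weeks with remainder 2, so 8 more Sundays after the first → 9.

9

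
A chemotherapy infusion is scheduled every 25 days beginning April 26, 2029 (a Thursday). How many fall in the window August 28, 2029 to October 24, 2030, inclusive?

17

Occurrences land 25·i days after April 26, 2029 for i = 0, 1, 2, …
August 28, 2029 is 124 days after the start; 124 ÷ 25 = 4 remainder 24; since the remainder is 24, round up to i = 5. First occurrence in the window: #6 on August 29, 2029 (5×25 = 125 days in).
October 24, 2030 is 546 days after the start; 546 ÷ 25 = 21 remainder 21. Last occurrence in the window: #22 on October 3, 2030.
Occurrences #6 through #22: 17 in total.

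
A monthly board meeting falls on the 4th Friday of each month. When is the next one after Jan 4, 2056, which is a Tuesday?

Jan 28, 2056

Jan 2056 starts on a Saturday; its first Friday is the 7th, so the 4th Friday is the 28th — Jan 28, 2056.
Jan 28, 2056 is after Jan 4, 2056, so that is the next one.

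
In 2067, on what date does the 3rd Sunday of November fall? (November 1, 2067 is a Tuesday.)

November 2067 begins on a Tuesday, so the first Sunday is November 6 (5 days later).
The 3rd Sunday is 2 weeks later: 6 + 14 = 20.

20 November 2067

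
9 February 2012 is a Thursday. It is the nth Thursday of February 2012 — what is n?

Day 9 falls in week ⌈9/7⌉ of the month.
Days 1–7 hold the 1st Thursday, 8–14 the 2nd, 15–21 the 3rd, 22–28 the 4th, 29–31 the 5th.
9 is in the range for the 2nd.

2nd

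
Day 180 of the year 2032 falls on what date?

January has 31 days (180 − 31 = 149 remain).
February has 29 days (149 − 29 = 120 remain).
March has 31 days (120 − 31 = 89 remain).
April has 30 days (89 − 30 = 59 remain).
May has 31 days (59 − 31 = 28 remain).
28 into June → June 28.

June 28, 2032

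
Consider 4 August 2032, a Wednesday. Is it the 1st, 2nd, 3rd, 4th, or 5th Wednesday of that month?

Day 4 falls in week ⌈4/7⌉ of the month.
Days 1–7 hold the 1st Wednesday, 8–14 the 2nd, 15–21 the 3rd, 22–28 the 4th, 29–31 the 5th.
4 is in the range for the 1st.

1st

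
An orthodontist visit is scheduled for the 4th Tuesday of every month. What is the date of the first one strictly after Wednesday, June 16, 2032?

June 2032 starts on a Tuesday; its first Tuesday is the 1st, so the 4th Tuesday is the 22nd — June 22, 2032.
June 22, 2032 is after June 16, 2032, so that is the next one.

June 22, 2032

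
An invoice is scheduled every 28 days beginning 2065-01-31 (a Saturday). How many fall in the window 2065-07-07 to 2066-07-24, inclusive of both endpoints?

Occurrences land 28·i days after 2065-01-31 for i = 0, 1, 2, …
2065-07-07 is 157 days after the start; 157 ÷ 28 = 5 remainder 17; since the remainder is 17, round up to i = 6. First occurrence in the window: #7 on 2065-07-18 (6×28 = 168 days in).
2066-07-24 is 539 days after the start; 539 ÷ 28 = 19 remainder 7. Last occurrence in the window: #20 on 2066-07-17.
Occurrences #7 through #20: 14 in total.

14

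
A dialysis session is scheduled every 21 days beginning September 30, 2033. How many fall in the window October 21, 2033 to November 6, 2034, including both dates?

Occurrences land 21·i days after September 30, 2033 for i = 0, 1, 2, …
October 21, 2033 is 21 days after the start; 21 ÷ 21 = 1 remainder 0. First occurrence in the window: #2 on October 21, 2033 (1×21 = 21 days in).
November 6, 2034 is 402 days after the start; 402 ÷ 21 = 19 remainder 3. Last occurrence in the window: #20 on November 3, 2034.
Occurrences #2 through #20: 19 in total.

19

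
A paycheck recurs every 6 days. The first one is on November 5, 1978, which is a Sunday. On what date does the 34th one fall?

May 22, 1979

The 34th occurrence is 33 intervals after the first: 33 × 6 = 198 days after November 5, 1978.
November has 30 days — 25 days to the end of November leaves 173.
December has 31 days (142 left).
January has 31 days (111 left).
February has 28 days (83 left).
March has 31 days (52 left).
April has 30 days (22 left).
22 days into May → May 22, 1979.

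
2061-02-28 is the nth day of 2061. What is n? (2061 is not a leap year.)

Days in months before February: 31 = 31.
Plus 28 days into February → day 59.

59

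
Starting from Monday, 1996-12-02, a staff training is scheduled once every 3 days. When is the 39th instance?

1997-03-26

The 39th occurrence is 38 intervals after the first: 38 × 3 = 114 days after 1996-12-02.
December has 31 days — 29 days to the end of December leaves 85.
January has 31 days (54 left).
February has 28 days (26 left).
26 days into March → 1997-03-26.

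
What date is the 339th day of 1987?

1987-12-05

January has 31 days (339 − 31 = 308 remain).
February has 28 days (308 − 28 = 280 remain).
March has 31 days (280 − 31 = 249 remain).
April has 30 days (249 − 30 = 219 remain).
May has 31 days (219 − 31 = 188 remain).
June has 30 days (188 − 30 = 158 remain).
July has 31 days (158 − 31 = 127 remain).
August has 31 days (127 − 31 = 96 remain).
September has 30 days (96 − 30 = 66 remain).
October has 31 days (66 − 31 = 35 remain).
November has 30 days (35 − 30 = 5 remain).
5 into December → December 5.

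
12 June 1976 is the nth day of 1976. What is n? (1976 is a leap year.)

164

Days in months before June: 31 + 29 + 31 + 30 + 31 = 152.
Plus 12 days into June → day 164.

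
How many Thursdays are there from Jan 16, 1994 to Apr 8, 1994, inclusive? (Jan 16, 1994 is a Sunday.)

12

Jan 16, 1994 is a Sunday; the first Thursday on or after it is Jan 20, 1994 (4 days later).
From Jan 20, 1994 to Apr 8, 1994: 11 + 28 + 31 + 8 = 78 days (rest of Jan, Feb, Mar, Apr).
78 ÷ 7 = 11 full weeks with remainder 1, so 11 more Thursdays after the first → 12.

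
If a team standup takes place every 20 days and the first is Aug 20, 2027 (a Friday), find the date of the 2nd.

The 2nd occurrence is 1 interval after the first: 1 × 20 = 20 days after Aug 20, 2027.
Aug has 31 days — 11 days to the end of Aug leaves 9.
9 days into Sep → Sep 9, 2027.

Sep 9, 2027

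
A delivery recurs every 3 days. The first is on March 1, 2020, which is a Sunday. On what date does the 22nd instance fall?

The 22nd occurrence is 21 intervals after the first: 21 × 3 = 63 days after March 1, 2020.
March has 31 days — 30 days to the end of March leaves 33.
April has 30 days (3 left).
3 days into May → May 3, 2020.

May 3, 2020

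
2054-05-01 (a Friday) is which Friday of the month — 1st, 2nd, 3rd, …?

1st

Day 1 falls in week ⌈1/7⌉ of the month.
Days 1–7 hold the 1st Friday, 8–14 the 2nd, 15–21 the 3rd, 22–28 the 4th, 29–31 the 5th.
1 is in the range for the 1st.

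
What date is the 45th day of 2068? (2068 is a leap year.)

January has 31 days (45 − 31 = 14 remain).
14 into February → February 14.

14 February 2068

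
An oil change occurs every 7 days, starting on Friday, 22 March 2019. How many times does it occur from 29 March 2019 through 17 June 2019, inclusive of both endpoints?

Occurrences land 7·i days after 22 March 2019 for i = 0, 1, 2, …
29 March 2019 is 7 days after the start; 7 ÷ 7 = 1 remainder 0. First occurrence in the window: #2 on 29 March 2019 (1×7 = 7 days in).
17 June 2019 is 87 days after the start; 87 ÷ 7 = 12 remainder 3. Last occurrence in the window: #13 on 14 June 2019.
Occurrences #2 through #13: 12 in total.

12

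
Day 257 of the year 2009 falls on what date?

January has 31 days (257 − 31 = 226 remain).
February has 28 days (226 − 28 = 198 remain).
March has 31 days (198 − 31 = 167 remain).
April has 30 days (167 − 30 = 137 remain).
May has 31 days (137 − 31 = 106 remain).
June has 30 days (106 − 30 = 76 remain).
July has 31 days (76 − 31 = 45 remain).
August has 31 days (45 − 31 = 14 remain).
14 into September → September 14.

September 14, 2009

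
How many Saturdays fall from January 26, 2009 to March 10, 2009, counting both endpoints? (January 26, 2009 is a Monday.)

6

January 26, 2009 is a Monday; the first Saturday on or after it is January 31, 2009 (5 days later).
From January 31, 2009 to March 10, 2009: 0 + 28 + 10 = 38 days (rest of January, February, March).
38 ÷ 7 = 5 full weeks with remainder 3, so 5 more Saturdays after the first → 6.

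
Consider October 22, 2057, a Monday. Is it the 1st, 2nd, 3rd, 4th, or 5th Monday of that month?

4th

Day 22 falls in week ⌈22/7⌉ of the month.
Days 1–7 hold the 1st Monday, 8–14 the 2nd, 15–21 the 3rd, 22–28 the 4th, 29–31 the 5th.
22 is in the range for the 4th.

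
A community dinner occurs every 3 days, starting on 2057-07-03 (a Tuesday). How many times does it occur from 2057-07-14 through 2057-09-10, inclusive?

20

Occurrences land 3·i days after 2057-07-03 for i = 0, 1, 2, …
2057-07-14 is 11 days after the start; 11 ÷ 3 = 3 remainder 2; since the remainder is 2, round up to i = 4. First occurrence in the window: #5 on 2057-07-15 (4×3 = 12 days in).
2057-09-10 is 69 days after the start; 69 ÷ 3 = 23 remainder 0. Last occurrence in the window: #24 on 2057-09-10.
Occurrences #5 through #24: 20 in total.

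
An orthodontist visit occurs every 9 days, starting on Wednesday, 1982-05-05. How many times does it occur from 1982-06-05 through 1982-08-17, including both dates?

8

Occurrences land 9·i days after 1982-05-05 for i = 0, 1, 2, …
1982-06-05 is 31 days after the start; 31 ÷ 9 = 3 remainder 4; since the remainder is 4, round up to i = 4. First occurrence in the window: #5 on 1982-06-10 (4×9 = 36 days in).
1982-08-17 is 104 days after the start; 104 ÷ 9 = 11 remainder 5. Last occurrence in the window: #12 on 1982-08-12.
Occurrences #5 through #12: 8 in total.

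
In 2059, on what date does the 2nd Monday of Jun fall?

Jun 2059 begins on a Sunday, so the first Monday is Jun 2 (1 day later).
The 2nd Monday is 1 weeks later: 2 + 7 = 9.

Jun 9, 2059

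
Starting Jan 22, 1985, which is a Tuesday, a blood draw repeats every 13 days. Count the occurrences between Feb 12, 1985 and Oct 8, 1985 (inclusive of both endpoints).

Occurrences land 13·i days after Jan 22, 1985 for i = 0, 1, 2, …
Feb 12, 1985 is 21 days after the start; 21 ÷ 13 = 1 remainder 8; since the remainder is 8, round up to i = 2. First occurrence in the window: #3 on Feb 17, 1985 (2×13 = 26 days in).
Oct 8, 1985 is 259 days after the start; 259 ÷ 13 = 19 remainder 12. Last occurrence in the window: #20 on Sep 26, 1985.
Occurrences #3 through #20: 18 in total.

18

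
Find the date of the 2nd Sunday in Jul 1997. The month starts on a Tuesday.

Jul 1997 begins on a Tuesday, so the first Sunday is Jul 6 (5 days later).
The 2nd Sunday is 1 weeks later: 6 + 7 = 13.

Jul 13, 1997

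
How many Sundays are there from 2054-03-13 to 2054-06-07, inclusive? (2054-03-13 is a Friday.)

2054-03-13 is a Friday; the first Sunday on or after it is 2054-03-15 (2 days later).
From 2054-03-15 to 2054-06-07: 16 + 30 + 31 + 7 = 84 days (rest of March, April, May, June).
84 ÷ 7 = 12 full weeks with remainder 0, so 12 more Sundays after the first → 13.

13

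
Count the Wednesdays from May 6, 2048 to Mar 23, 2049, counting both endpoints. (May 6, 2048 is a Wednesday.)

May 6, 2048 is a Wednesday; the first Wednesday on or after it is May 6, 2048.
From May 6, 2048 to Mar 23, 2049: 25 + 30 + 31 + 31 + 30 + 31 + 30 + 31 + 31 + 28 + 23 = 321 days (rest of May, Jun, Jul, Aug, Sep, Oct, Nov, Dec, Jan, Feb, Mar).
321 ÷ 7 = 45 full weeks with remainder 6, so 45 more Wednesdays after the first → 46.

46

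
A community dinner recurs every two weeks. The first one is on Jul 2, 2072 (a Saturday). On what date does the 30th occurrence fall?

Aug 12, 2073

The 30th occurrence is 29 intervals after the first: 29 × 14 = 406 days after Jul 2, 2072.
Jul has 31 days — 29 days to the end of Jul leaves 377.
Aug has 31 days (346 left).
Sep has 30 days (316 left).
Oct has 31 days (285 left).
Nov has 30 days (255 left).
Dec has 31 days (224 left).
Jan has 31 days (193 left).
Feb has 28 days (165 left).
Mar has 31 days (134 left).
Apr has 30 days (104 left).
May has 31 days (73 left).
Jun has 30 days (43 left).
Jul has 31 days (12 left).
12 days into Aug → Aug 12, 2073.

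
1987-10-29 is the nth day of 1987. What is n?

Days in months before October: 31 + 28 + 31 + 30 + 31 + 30 + 31 + 31 + 30 = 273.
Plus 29 days into October → day 302.

302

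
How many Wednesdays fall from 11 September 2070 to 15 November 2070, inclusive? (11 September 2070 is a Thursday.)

11 September 2070 is a Thursday; the first Wednesday on or after it is 17 September 2070 (6 days later).
From 17 September 2070 to 15 November 2070: 13 + 31 + 15 = 59 days (rest of September, October, November).
59 ÷ 7 = 8 full weeks with remainder 3, so 8 more Wednesdays after the first → 9.

9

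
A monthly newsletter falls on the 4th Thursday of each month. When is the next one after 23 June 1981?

June 1981 starts on a Monday; its first Thursday is the 4th, so the 4th Thursday is the 25th — 25 June 1981.
25 June 1981 is after 23 June 1981, so that is the next one.

25 June 1981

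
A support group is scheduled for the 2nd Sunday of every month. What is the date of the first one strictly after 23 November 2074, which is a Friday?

November 2074 starts on a Thursday; its first Sunday is the 4th, so the 2nd Sunday is the 11th — 11 November 2074.
That is not after 23 November 2074, so look at December 2074.
December 2074 starts on a Saturday; its first Sunday is the 2nd, so the 2nd Sunday is the 9th — 9 December 2074.

9 December 2074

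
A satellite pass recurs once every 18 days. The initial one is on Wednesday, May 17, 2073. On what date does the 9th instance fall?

The 9th occurrence is 8 intervals after the first: 8 × 18 = 144 days after May 17, 2073.
May has 31 days — 14 days to the end of May leaves 130.
June has 30 days (100 left).
July has 31 days (69 left).
August has 31 days (38 left).
September has 30 days (8 left).
8 days into October → October 8, 2073.

October 8, 2073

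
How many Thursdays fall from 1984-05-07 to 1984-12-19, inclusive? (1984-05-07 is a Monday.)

1984-05-07 is a Monday; the first Thursday on or after it is 1984-05-10 (3 days later).
From 1984-05-10 to 1984-12-19: 21 + 30 + 31 + 31 + 30 + 31 + 30 + 19 = 223 days (rest of May, June, July, August, September, October, November, December).
223 ÷ 7 = 31 full weeks with remainder 6, so 31 more Thursdays after the first → 32.

32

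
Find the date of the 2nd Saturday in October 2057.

October 13, 2057

October 2057 begins on a Monday, so the first Saturday is October 6 (5 days later).
The 2nd Saturday is 1 weeks later: 6 + 7 = 13.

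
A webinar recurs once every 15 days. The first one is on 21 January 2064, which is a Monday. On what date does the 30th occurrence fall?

31 March 2065

The 30th occurrence is 29 intervals after the first: 29 × 15 = 435 days after 21 January 2064.
January has 31 days — 10 days to the end of January leaves 425.
From end of January to end of 2064 is 335 days (90 left).
January has 31 days (59 left).
February has 28 days (31 left).
31 days into March → 31 March 2065.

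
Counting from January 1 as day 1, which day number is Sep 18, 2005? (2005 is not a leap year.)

261

Days in months before Sep: 31 + 28 + 31 + 30 + 31 + 30 + 31 + 31 = 243.
Plus 18 days into Sep → day 261.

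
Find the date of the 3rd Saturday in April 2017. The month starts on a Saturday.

2017-04-15

April 2017 begins on a Saturday, so the first Saturday is April 1.
The 3rd Saturday is 2 weeks later: 1 + 14 = 15.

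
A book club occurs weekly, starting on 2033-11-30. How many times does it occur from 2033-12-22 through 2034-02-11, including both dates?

7

Occurrences land 7·i days after 2033-11-30 for i = 0, 1, 2, …
2033-12-22 is 22 days after the start; 22 ÷ 7 = 3 remainder 1; since the remainder is 1, round up to i = 4. First occurrence in the window: #5 on 2033-12-28 (4×7 = 28 days in).
2034-02-11 is 73 days after the start; 73 ÷ 7 = 10 remainder 3. Last occurrence in the window: #11 on 2034-02-08.
Occurrences #5 through #11: 7 in total.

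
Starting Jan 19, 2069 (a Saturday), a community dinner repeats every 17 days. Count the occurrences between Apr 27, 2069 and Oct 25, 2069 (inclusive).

11

Occurrences land 17·i days after Jan 19, 2069 for i = 0, 1, 2, …
Apr 27, 2069 is 98 days after the start; 98 ÷ 17 = 5 remainder 13; since the remainder is 13, round up to i = 6. First occurrence in the window: #7 on May 1, 2069 (6×17 = 102 days in).
Oct 25, 2069 is 279 days after the start; 279 ÷ 17 = 16 remainder 7. Last occurrence in the window: #17 on Oct 18, 2069.
Occurrences #7 through #17: 11 in total.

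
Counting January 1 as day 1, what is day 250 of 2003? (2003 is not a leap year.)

September 7, 2003

January has 31 days (250 − 31 = 219 remain).
February has 28 days (219 − 28 = 191 remain).
March has 31 days (191 − 31 = 160 remain).
April has 30 days (160 − 30 = 130 remain).
May has 31 days (130 − 31 = 99 remain).
June has 30 days (99 − 30 = 69 remain).
July has 31 days (69 − 31 = 38 remain).
August has 31 days (38 − 31 = 7 remain).
7 into September → September 7.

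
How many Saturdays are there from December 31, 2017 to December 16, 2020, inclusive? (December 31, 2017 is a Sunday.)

154

December 31, 2017 is a Sunday; the first Saturday on or after it is January 6, 2018 (6 days later).
From January 6, 2018 to December 16, 2020: 359 + 365 + 351 = 1075 days (rest of 2018, 2019, to December 16, 2020 in 2020).
1075 ÷ 7 = 153 full weeks with remainder 4, so 153 more Saturdays after the first → 154.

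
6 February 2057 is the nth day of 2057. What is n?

37

Days in months before February: 31 = 31.
Plus 6 days into February → day 37.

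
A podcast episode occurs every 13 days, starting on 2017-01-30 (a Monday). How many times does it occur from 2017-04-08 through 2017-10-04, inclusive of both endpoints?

14

Occurrences land 13·i days after 2017-01-30 for i = 0, 1, 2, …
2017-04-08 is 68 days after the start; 68 ÷ 13 = 5 remainder 3; since the remainder is 3, round up to i = 6. First occurrence in the window: #7 on 2017-04-18 (6×13 = 78 days in).
2017-10-04 is 247 days after the start; 247 ÷ 13 = 19 remainder 0. Last occurrence in the window: #20 on 2017-10-04.
Occurrences #7 through #20: 14 in total.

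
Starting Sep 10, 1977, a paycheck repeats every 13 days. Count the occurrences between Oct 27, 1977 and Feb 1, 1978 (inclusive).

8

Occurrences land 13·i days after Sep 10, 1977 for i = 0, 1, 2, …
Oct 27, 1977 is 47 days after the start; 47 ÷ 13 = 3 remainder 8; since the remainder is 8, round up to i = 4. First occurrence in the window: #5 on Nov 1, 1977 (4×13 = 52 days in).
Feb 1, 1978 is 144 days after the start; 144 ÷ 13 = 11 remainder 1. Last occurrence in the window: #12 on Jan 31, 1978.
Occurrences #5 through #12: 8 in total.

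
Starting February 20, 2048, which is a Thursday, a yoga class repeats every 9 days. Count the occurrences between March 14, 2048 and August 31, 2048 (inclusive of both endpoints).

19

Occurrences land 9·i days after February 20, 2048 for i = 0, 1, 2, …
March 14, 2048 is 23 days after the start; 23 ÷ 9 = 2 remainder 5; since the remainder is 5, round up to i = 3. First occurrence in the window: #4 on March 18, 2048 (3×9 = 27 days in).
August 31, 2048 is 193 days after the start; 193 ÷ 9 = 21 remainder 4. Last occurrence in the window: #22 on August 27, 2048.
Occurrences #4 through #22: 19 in total.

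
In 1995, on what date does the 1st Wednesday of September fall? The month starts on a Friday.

1995-09-06

September 1995 begins on a Friday, so the first Wednesday is September 6 (5 days later).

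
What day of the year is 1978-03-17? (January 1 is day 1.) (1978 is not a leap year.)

76

Days in months before March: 31 + 28 = 59.
Plus 17 days into March → day 76.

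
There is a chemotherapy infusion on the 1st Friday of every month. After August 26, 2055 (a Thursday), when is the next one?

August 2055 starts on a Sunday, so its 1st Friday is August 6, 2055 (5 days in).
That is not after August 26, 2055, so look at September 2055.
September 2055 starts on a Wednesday, so its 1st Friday is September 3, 2055 (2 days in).

September 3, 2055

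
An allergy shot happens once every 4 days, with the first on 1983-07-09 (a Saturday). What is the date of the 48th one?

1984-01-13

The 48th occurrence is 47 intervals after the first: 47 × 4 = 188 days after 1983-07-09.
July has 31 days — 22 days to the end of July leaves 166.
August has 31 days (135 left).
September has 30 days (105 left).
October has 31 days (74 left).
November has 30 days (44 left).
December has 31 days (13 left).
13 days into January → 1984-01-13.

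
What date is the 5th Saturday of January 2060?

January 2060 begins on a Thursday, so the first Saturday is January 3 (2 days later).
The 5th Saturday is 4 weeks later: 3 + 28 = 31.

31 January 2060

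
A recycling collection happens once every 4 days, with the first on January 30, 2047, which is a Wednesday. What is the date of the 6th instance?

The 6th occurrence is 5 intervals after the first: 5 × 4 = 20 days after January 30, 2047.
January has 31 days — 1 day to the end of January leaves 19.
19 days into February → February 19, 2047.

February 19, 2047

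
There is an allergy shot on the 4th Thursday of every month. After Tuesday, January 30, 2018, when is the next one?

February 22, 2018

January 2018 starts on a Monday; its first Thursday is the 4th, so the 4th Thursday is the 25th — January 25, 2018.
That is not after January 30, 2018, so look at February 2018.
February 2018 starts on a Thursday; its first Thursday is the 1st, so the 4th Thursday is the 22nd — February 22, 2018.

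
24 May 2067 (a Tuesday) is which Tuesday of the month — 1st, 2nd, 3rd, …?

4th

Day 24 falls in week ⌈24/7⌉ of the month.
Days 1–7 hold the 1st Tuesday, 8–14 the 2nd, 15–21 the 3rd, 22–28 the 4th, 29–31 the 5th.
24 is in the range for the 4th.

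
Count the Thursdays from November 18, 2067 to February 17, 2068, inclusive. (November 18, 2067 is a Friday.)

November 18, 2067 is a Friday; the first Thursday on or after it is November 24, 2067 (6 days later).
From November 24, 2067 to February 17, 2068: 6 + 31 + 31 + 17 = 85 days (rest of November, December, January, February).
85 ÷ 7 = 12 full weeks with remainder 1, so 12 more Thursdays after the first → 13.

13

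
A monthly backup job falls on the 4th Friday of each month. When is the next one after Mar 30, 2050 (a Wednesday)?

Mar 2050 starts on a Tuesday; its first Friday is the 4th, so the 4th Friday is the 25th — Mar 25, 2050.
That is not after Mar 30, 2050, so look at Apr 2050.
Apr 2050 starts on a Friday; its first Friday is the 1st, so the 4th Friday is the 22nd — Apr 22, 2050.

Apr 22, 2050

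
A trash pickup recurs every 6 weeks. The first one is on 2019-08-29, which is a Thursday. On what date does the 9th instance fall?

The 9th occurrence is 8 intervals after the first: 8 × 42 = 336 days after 2019-08-29.
August has 31 days — 2 days to the end of August leaves 334.
September has 30 days (304 left).
October has 31 days (273 left).
November has 30 days (243 left).
December has 31 days (212 left).
January has 31 days (181 left).
February has 29 days (152 left).
March has 31 days (121 left).
April has 30 days (91 left).
May has 31 days (60 left).
June has 30 days (30 left).
30 days into July → 2020-07-30.

2020-07-30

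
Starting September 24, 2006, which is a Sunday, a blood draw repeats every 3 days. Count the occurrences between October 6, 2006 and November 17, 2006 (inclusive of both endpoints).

15

Occurrences land 3·i days after September 24, 2006 for i = 0, 1, 2, …
October 6, 2006 is 12 days after the start; 12 ÷ 3 = 4 remainder 0. First occurrence in the window: #5 on October 6, 2006 (4×3 = 12 days in).
November 17, 2006 is 54 days after the start; 54 ÷ 3 = 18 remainder 0. Last occurrence in the window: #19 on November 17, 2006.
Occurrences #5 through #19: 15 in total.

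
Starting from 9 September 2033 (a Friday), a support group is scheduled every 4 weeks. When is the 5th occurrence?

The 5th occurrence is 4 intervals after the first: 4 × 28 = 112 days after 9 September 2033.
September has 30 days — 21 days to the end of September leaves 91.
October has 31 days (60 left).
November has 30 days (30 left).
30 days into December → 30 December 2033.

30 December 2033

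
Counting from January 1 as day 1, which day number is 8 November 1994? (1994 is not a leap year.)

Days in months before November: 31 + 28 + 31 + 30 + 31 + 30 + 31 + 31 + 30 + 31 = 304.
Plus 8 days into November → day 312.

312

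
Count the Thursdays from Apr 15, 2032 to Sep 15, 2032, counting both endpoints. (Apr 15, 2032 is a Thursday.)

Apr 15, 2032 is a Thursday; the first Thursday on or after it is Apr 15, 2032.
From Apr 15, 2032 to Sep 15, 2032: 15 + 31 + 30 + 31 + 31 + 15 = 153 days (rest of Apr, May, Jun, Jul, Aug, Sep).
153 ÷ 7 = 21 full weeks with remainder 6, so 21 more Thursdays after the first → 22.

22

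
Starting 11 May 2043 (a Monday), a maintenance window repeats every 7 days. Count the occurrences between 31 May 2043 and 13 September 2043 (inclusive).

Occurrences land 7·i days after 11 May 2043 for i = 0, 1, 2, …
31 May 2043 is 20 days after the start; 20 ÷ 7 = 2 remainder 6; since the remainder is 6, round up to i = 3. First occurrence in the window: #4 on 1 June 2043 (3×7 = 21 days in).
13 September 2043 is 125 days after the start; 125 ÷ 7 = 17 remainder 6. Last occurrence in the window: #18 on 7 September 2043.
Occurrences #4 through #18: 15 in total.

15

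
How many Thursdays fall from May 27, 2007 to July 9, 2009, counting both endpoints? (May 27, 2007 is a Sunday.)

May 27, 2007 is a Sunday; the first Thursday on or after it is May 31, 2007 (4 days later).
From May 31, 2007 to July 9, 2009: 214 + 366 + 190 = 770 days (rest of 2007, 2008, to July 9, 2009 in 2009).
770 ÷ 7 = 110 full weeks with remainder 0, so 110 more Thursdays after the first → 111.

111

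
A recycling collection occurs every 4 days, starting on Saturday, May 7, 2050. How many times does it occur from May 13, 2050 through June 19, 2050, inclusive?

Occurrences land 4·i days after May 7, 2050 for i = 0, 1, 2, …
May 13, 2050 is 6 days after the start; 6 ÷ 4 = 1 remainder 2; since the remainder is 2, round up to i = 2. First occurrence in the window: #3 on May 15, 2050 (2×4 = 8 days in).
June 19, 2050 is 43 days after the start; 43 ÷ 4 = 10 remainder 3. Last occurrence in the window: #11 on June 16, 2050.
Occurrences #3 through #11: 9 in total.

9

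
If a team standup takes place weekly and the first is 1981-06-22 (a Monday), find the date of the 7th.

1981-08-03

The 7th occurrence is 6 intervals after the first: 6 × 7 = 42 days after 1981-06-22.
June has 30 days — 8 days to the end of June leaves 34.
July has 31 days (3 left).
3 days into August → 1981-08-03.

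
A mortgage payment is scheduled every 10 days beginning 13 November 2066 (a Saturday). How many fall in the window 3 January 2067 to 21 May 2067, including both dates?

13

Occurrences land 10·i days after 13 November 2066 for i = 0, 1, 2, …
3 January 2067 is 51 days after the start; 51 ÷ 10 = 5 remainder 1; since the remainder is 1, round up to i = 6. First occurrence in the window: #7 on 12 January 2067 (6×10 = 60 days in).
21 May 2067 is 189 days after the start; 189 ÷ 10 = 18 remainder 9. Last occurrence in the window: #19 on 12 May 2067.
Occurrences #7 through #19: 13 in total.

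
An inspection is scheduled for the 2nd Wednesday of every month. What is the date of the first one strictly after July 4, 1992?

July 8, 1992

July 1992 starts on a Wednesday; its first Wednesday is the 1st, so the 2nd Wednesday is the 8th — July 8, 1992.
July 8, 1992 is after July 4, 1992, so that is the next one.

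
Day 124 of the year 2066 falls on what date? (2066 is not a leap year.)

2066-05-04

January has 31 days (124 − 31 = 93 remain).
February has 28 days (93 − 28 = 65 remain).
March has 31 days (65 − 31 = 34 remain).
April has 30 days (34 − 30 = 4 remain).
4 into May → May 4.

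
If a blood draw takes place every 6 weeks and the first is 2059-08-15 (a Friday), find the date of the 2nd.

The 2nd occurrence is 1 interval after the first: 1 × 42 = 42 days after 2059-08-15.
August has 31 days — 16 days to the end of August leaves 26.
26 days into September → 2059-09-26.

2059-09-26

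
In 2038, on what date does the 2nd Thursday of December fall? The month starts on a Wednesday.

December 2038 begins on a Wednesday, so the first Thursday is December 2 (1 day later).
The 2nd Thursday is 1 weeks later: 2 + 7 = 9.

2038-12-09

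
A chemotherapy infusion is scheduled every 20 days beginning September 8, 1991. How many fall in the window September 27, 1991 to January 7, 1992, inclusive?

Occurrences land 20·i days after September 8, 1991 for i = 0, 1, 2, …
September 27, 1991 is 19 days after the start; 19 ÷ 20 = 0 remainder 19; since the remainder is 19, round up to i = 1. First occurrence in the window: #2 on September 28, 1991 (1×20 = 20 days in).
January 7, 1992 is 121 days after the start; 121 ÷ 20 = 6 remainder 1. Last occurrence in the window: #7 on January 6, 1992.
Occurrences #2 through #7: 6 in total.

6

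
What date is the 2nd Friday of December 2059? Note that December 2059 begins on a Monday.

December 2059 begins on a Monday, so the first Friday is December 5 (4 days later).
The 2nd Friday is 1 weeks later: 5 + 7 = 12.

12 December 2059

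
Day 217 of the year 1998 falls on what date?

January has 31 days (217 − 31 = 186 remain).
February has 28 days (186 − 28 = 158 remain).
March has 31 days (158 − 31 = 127 remain).
April has 30 days (127 − 30 = 97 remain).
May has 31 days (97 − 31 = 66 remain).
June has 30 days (66 − 30 = 36 remain).
July has 31 days (36 − 31 = 5 remain).
5 into August → August 5.

August 5, 1998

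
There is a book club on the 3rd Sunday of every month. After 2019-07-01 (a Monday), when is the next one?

2019-07-21

July 2019 starts on a Monday; its first Sunday is the 7th, so the 3rd Sunday is the 21st — 2019-07-21.
2019-07-21 is after 2019-07-01, so that is the next one.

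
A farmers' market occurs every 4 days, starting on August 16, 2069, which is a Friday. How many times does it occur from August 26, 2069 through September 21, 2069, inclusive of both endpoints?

Occurrences land 4·i days after August 16, 2069 for i = 0, 1, 2, …
August 26, 2069 is 10 days after the start; 10 ÷ 4 = 2 remainder 2; since the remainder is 2, round up to i = 3. First occurrence in the window: #4 on August 28, 2069 (3×4 = 12 days in).
September 21, 2069 is 36 days after the start; 36 ÷ 4 = 9 remainder 0. Last occurrence in the window: #10 on September 21, 2069.
Occurrences #4 through #10: 7 in total.

7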